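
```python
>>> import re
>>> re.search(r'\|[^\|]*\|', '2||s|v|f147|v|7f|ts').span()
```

`search` walks the string left to right and returns the first match it finds.
The match spans [1:3] → '||'.

(1, 3)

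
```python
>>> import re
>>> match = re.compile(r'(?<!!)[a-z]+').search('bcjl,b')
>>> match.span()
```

(0, 4)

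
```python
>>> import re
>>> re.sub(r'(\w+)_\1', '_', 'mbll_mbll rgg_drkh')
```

`\1` is not a pattern — it's the concrete string captured by group 1, re-applied verbatim.
Every occurrence is swapped for '_'.

'_ rgg_drkh'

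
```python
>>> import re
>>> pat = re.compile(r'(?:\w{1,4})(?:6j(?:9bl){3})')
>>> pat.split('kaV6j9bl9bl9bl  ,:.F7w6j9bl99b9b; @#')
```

This matches 1 to 4 of a word character (non-capturing group); then the literal '6j', then the literal '9bl' repeated 3 times (non-capturing group).
Matches to split on: at [0:14] → 'kaV6j9bl9bl9bl'.
`split` removes every match and returns the 2 fragments in between.

['', '  ,:.F7w6j9bl99b9b; @#']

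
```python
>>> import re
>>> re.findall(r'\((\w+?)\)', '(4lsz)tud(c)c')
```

With a single group, `findall` returns only what that group captured — 2 items.

['4lsz', 'c']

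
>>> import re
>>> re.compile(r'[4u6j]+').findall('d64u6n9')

['64u6']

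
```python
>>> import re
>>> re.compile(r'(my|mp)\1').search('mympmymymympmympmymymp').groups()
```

('my',)

The match spans [4:8] → 'mymy'.
Captured: group 1 = 'my'.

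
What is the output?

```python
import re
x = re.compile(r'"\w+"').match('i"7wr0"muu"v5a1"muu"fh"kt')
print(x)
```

None

`re.match` won't scan ahead — the pattern has to work from the very first character.
Here the pattern fails at index 0, so the call returns None.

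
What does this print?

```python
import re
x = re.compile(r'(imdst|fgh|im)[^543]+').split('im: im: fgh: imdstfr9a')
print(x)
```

['', 'im', '']

Matches to split on: at [0:22] → 'im: im: fgh: imdstfr9a'.
The group in the pattern means `split` returns the separators' captures alongside the pieces.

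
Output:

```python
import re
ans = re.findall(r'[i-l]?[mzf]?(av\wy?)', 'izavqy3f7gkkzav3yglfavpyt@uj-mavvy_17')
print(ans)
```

Pattern: optionally a character in [i-l], then optionally one of [mzf]; then the literal 'av', then a word character, then optionally the literal 'y' (captured).
Matches: at [0:6] match 'izavqy', group 1 = 'avqy'; at [11:17] match 'kzav3y', group 1 = 'av3y'; at [18:24] match 'lfavpy', group 1 = 'avpy'; at [29:34] match 'mavvy', group 1 = 'avvy'.
Because there's exactly one group, `findall` drops the full match and keeps group 1 from each hit.

['avqy', 'av3y', 'avpy', 'avvy']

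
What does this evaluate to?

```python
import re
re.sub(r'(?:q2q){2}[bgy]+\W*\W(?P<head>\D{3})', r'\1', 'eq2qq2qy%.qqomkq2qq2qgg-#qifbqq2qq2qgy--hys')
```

The pattern matches the literal 'q2q' repeated 2 times, then one or more of one of [bgy]; then zero or more of a non-word character, then a non-word character; then exactly 3 of a non-digit (captured as 'head').
Each match is replaced using the text its own group 1 captured.

'eqqomkqifbqhys'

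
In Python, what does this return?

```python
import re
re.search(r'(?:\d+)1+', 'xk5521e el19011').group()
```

'5521'

The pattern matches one or more of a digit (non-capturing group); then one or more of a literal '1'.
`re.search` tries every starting position until one works.
The match spans [2:6] → '5521'.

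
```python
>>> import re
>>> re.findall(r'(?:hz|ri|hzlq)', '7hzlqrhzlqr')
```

['hz', 'hz']

Branches in `(...|...)` are attempted left-to-right; the first branch that allows the whole pattern to succeed is taken.
`findall` yields the raw match text (2 of them) because the pattern has no groups.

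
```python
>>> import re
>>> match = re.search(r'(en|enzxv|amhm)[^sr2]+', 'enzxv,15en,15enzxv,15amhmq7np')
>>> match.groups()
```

('en',)

The regex engine tests alternatives in the order written; an earlier branch that matches wins even if a later one would match more.
`re.search` scans for the first position where the pattern succeeds.
The match spans [0:29] → 'enzxv,15en,15enzxv,15amhmq7np'.
Captured: group 1 = 'en'.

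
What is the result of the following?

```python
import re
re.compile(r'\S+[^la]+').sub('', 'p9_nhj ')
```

''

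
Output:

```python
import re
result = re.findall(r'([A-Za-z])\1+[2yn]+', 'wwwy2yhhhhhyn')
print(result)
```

['w', 'h']

A backreference is literal: `\1` must see the identical characters the first group matched.
`findall` collects group 1 from each match (2 total).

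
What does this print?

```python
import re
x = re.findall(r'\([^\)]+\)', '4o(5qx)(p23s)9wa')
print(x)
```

Walking the string: at [2:7] → '(5qx)'; at [7:13] → '(p23s)'.
Since nothing is captured, `findall` lists the 2 matched substrings directly.

['(5qx)', '(p23s)']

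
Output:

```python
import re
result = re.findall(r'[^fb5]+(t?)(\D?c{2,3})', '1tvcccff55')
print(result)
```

[('', 'cc')]

Pattern: one or more of any character except [fb5]; then optionally a literal 't' (captured); then optionally a non-digit, then 2 to 3 of a literal 'c' (captured).
2 groups means the one result is a tuple of 2 captured strings — 1 here.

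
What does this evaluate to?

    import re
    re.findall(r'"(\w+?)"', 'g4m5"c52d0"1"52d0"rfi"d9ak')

['c52d0', '52d0']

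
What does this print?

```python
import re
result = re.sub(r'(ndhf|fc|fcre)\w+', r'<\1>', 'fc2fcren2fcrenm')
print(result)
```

<fc>

The replacement refers to a captured group, so each match is rewritten using its own captured text.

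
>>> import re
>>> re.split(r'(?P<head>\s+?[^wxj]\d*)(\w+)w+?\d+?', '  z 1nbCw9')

['  z', ' 1', 'nbC', '']

`re.split` interleaves the captured-group text with the surrounding fragments.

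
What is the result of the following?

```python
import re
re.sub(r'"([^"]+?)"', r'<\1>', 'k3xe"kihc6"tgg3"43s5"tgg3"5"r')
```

Matches: at [4:11] → '"kihc6"'; at [15:21] → '"43s5"'; at [25:28] → '"5"'.
The replacement refers to a captured group, so each match is rewritten using its own captured text.

'k3xe<kihc6>tgg3<43s5>tgg3<5>r'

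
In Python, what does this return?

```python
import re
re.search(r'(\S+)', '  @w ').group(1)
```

'@w'

Pattern: one or more of a non-whitespace character (captured).
Unlike `match`, `search` isn't anchored — it looks for the pattern anywhere in the string.
The match spans [2:4] → '@w'.
Captured: group 1 = '@w'.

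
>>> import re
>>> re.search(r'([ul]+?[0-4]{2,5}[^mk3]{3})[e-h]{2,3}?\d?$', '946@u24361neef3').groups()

('u24361n',)

This matches one or more of one of [ul] (lazy), then 2 to 5 of a character in [0-4], then exactly 3 of any character except [mk3] (captured); then 2 to 3 of a character in [e-h] (lazy), then optionally a digit; then anchored at the end.
Unlike `match`, `search` isn't anchored — it looks for the pattern anywhere in the string.
The match spans [4:15] → 'u24361neef3'.
Captured: group 1 = 'u24361n'.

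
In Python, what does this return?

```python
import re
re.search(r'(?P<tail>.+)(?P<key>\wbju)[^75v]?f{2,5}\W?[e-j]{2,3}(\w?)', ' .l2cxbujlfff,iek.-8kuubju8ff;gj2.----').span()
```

This matches one or more of any character (captured as 'tail'); then a word character, then the literal 'bju' (captured as 'key'); then optionally any character except [75v]; then 2 to 5 of the literal 'f', then optionally a non-word character, then 2 to 3 of a character in [e-j]; then optionally a word character (captured).
`re.search` tries every starting position until one works.
The match spans [0:33] → ' .l2cxbujlfff,iek.-8kuubju8ff;gj2'.
Captured: group 1 = ' .l2cxbujlfff,iek.-8ku', group 2 = 'ubju', group 3 = '2'.

(0, 33)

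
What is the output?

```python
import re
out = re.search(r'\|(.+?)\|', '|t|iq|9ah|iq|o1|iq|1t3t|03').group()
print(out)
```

|t|

Unlike `match`, `search` isn't anchored — it looks for the pattern anywhere in the string.
The match spans [0:3] → '|t|'.
Captured: group 1 = 't'.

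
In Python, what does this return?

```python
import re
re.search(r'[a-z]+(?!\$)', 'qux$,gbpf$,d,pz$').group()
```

'qu'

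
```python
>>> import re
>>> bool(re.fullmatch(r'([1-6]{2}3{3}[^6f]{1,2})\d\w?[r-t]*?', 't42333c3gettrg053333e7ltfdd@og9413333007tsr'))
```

Pattern: exactly 2 of a character in [1-6], then exactly 3 of a literal '3', then 1 to 2 of any character except [6f] (captured); then a digit, then optionally a word character, then zero or more of a character in [r-t] (lazy).
`re.fullmatch` requires the pattern to consume the entire string.
Here the pattern can't cover the whole string, so the call returns None, and `bool(None)` is False.

False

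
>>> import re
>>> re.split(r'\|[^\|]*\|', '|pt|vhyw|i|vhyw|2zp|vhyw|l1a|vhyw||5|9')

['', 'vhyw', 'vhyw', 'vhyw', 'vhyw', '5|9']

Matches to split on: at [0:4] → '|pt|'; at [8:11] → '|i|'; at [15:20] → '|2zp|'; at [24:29] → '|l1a|'; at [33:35] → '||'.
The string is cut at each match, leaving 6 pieces.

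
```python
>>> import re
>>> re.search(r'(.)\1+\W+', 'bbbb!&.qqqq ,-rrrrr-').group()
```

`\1` is not a pattern — it's the concrete string captured by group 1, re-applied verbatim.
Unlike `match`, `search` isn't anchored — it looks for the pattern anywhere in the string.
The match spans [0:7] → 'bbbb!&.'.
Captured: group 1 = 'b'.

'bbbb!&.'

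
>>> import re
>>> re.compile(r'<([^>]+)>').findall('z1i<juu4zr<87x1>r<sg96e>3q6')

['juu4zr<87x1', 'sg96e']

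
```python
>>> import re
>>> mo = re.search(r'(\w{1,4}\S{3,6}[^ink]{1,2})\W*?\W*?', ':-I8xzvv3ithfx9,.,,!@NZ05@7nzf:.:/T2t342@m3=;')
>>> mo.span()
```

This matches 1 to 4 of a word character, then 3 to 6 of a non-whitespace character, then 1 to 2 of any character except [ink] (captured); then zero or more of a non-word character (lazy), then zero or more of a non-word character (lazy).
`re.search` tries every starting position until one works.
The match spans [2:14] → 'I8xzvv3ithfx'.
Captured: group 1 = 'I8xzvv3ithfx'.

(2, 14)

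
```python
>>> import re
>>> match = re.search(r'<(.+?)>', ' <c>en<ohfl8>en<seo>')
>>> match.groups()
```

('c',)

A non-greedy quantifier consumes as few characters as it can — just enough that the remainder of the pattern still matches from where it stops; whatever follows it matches normally.
`re.search` tries every starting position until one works.
The match spans [1:4] → '<c>'.
Captured: group 1 = 'c'.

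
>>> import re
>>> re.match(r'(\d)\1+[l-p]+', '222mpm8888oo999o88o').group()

'222mpm'

`\1` is not a pattern — it's the concrete string captured by group 1, re-applied verbatim.
`re.match` only tries the pattern at the start of the string.
The match spans [0:6] → '222mpm'.
Captured: group 1 = '2'.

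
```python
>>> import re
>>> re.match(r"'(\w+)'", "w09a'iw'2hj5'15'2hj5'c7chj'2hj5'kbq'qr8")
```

None

`re.match` only tries the pattern at the start of the string.
Here the string doesn't start with a match, so the call returns None.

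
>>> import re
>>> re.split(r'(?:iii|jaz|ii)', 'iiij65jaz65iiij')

['', 'j65', '65', 'j']

Alternation tries branches left to right and keeps the first one that lets the overall match succeed at that position.
Matches to split on: at [0:3] → 'iii'; at [6:9] → 'jaz'; at [11:14] → 'iii'.
The string is cut at each match, leaving 4 pieces.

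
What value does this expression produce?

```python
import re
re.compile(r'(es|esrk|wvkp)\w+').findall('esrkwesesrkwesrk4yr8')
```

`|` is ordered: at each position the engine commits to the first alternative that works.
Matches: at [0:20] match 'esrkwesesrkwesrk4yr8', group 1 = 'es'.
With a single group, `findall` returns only what that group captured — 1 item.

['es']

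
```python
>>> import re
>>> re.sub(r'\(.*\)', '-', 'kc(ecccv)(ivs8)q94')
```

`sub` substitutes '-' at each match site.

'kc-q94'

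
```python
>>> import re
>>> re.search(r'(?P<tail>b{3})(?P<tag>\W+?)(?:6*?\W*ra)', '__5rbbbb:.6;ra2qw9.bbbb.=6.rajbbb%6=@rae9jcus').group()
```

'bbb:.6;ra'

The pattern matches exactly 3 of a literal 'b' (captured as 'tail'); then one or more of a non-word character (lazy) (captured as 'tag'); then zero or more of a literal '6' (lazy), then zero or more of a non-word character, then the literal 'ra' (non-capturing group).
`search` walks the string left to right and returns the first match it finds.
The match spans [5:14] → 'bbb:.6;ra'.
Captured: group 1 = 'bbb', group 2 = ':.'.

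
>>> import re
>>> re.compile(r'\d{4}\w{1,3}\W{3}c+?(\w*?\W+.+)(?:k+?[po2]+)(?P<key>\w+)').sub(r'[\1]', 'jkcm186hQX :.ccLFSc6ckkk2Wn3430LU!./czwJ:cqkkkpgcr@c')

Each match is replaced using the text its own group 1 captured.

'jkcm186hQX :.ccLFSc6ckkk2Wn[zwJ:cqkk]@c'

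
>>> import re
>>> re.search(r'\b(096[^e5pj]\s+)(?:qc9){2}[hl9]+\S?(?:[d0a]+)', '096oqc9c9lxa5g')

Pattern: a word boundary (`\b`, zero-width); then the literal '096', then any character except [e5pj], then one or more of whitespace (captured); then the literal 'qc9' repeated 2 times, then one or more of one of [hl9], then optionally a non-whitespace character; then one or more of one of [d0a] (non-capturing group).
`re.search` tries every starting position until one works.
Here the pattern never matches, so the call returns None.

None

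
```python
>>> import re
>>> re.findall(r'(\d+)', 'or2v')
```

['2']

`findall` collects group 1 from the one match (1 total).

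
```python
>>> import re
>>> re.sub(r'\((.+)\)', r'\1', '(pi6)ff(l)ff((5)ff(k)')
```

'pi6)ff(l)ff((5)ff(k'

Matches: at [0:21] → '(pi6)ff(l)ff((5)ff(k)'.
Each match is replaced using the text its own group 1 captured.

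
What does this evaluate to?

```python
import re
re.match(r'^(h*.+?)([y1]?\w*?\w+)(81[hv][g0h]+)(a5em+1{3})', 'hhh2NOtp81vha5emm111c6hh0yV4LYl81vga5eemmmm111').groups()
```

('hhh2', 'NOtp', '81vh', 'a5emm111')

The pattern matches anchored at the start of the string; then zero or more of the literal 'h', then one or more of any character (lazy) (captured); then optionally one of [y1], then zero or more of a word character (lazy), then one or more of a word character (captured); then the literal '81', then one of [hv], then one or more of one of [g0h] (captured); then the literal 'a5e', then one or more of the literal 'm', then exactly 3 of a literal '1' (captured).
A non-greedy quantifier consumes as few characters as it can — just enough that the remainder of the pattern still matches from where it stops; whatever follows it matches normally.
`match` is anchored at position 0; if the pattern doesn't fit there, it returns None.
The match spans [0:20] → 'hhh2NOtp81vha5emm111'.
Captured: group 1 = 'hhh2', group 2 = 'NOtp', group 3 = '81vh', group 4 = 'a5emm111'.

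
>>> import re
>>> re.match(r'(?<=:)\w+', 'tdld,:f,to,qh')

Lookahead/lookbehind check context without consuming it, so the matched span excludes the asserted characters.
With `match`, the pattern is implicitly anchored at the beginning.
Here the pattern fails at index 0, so the call returns None.

None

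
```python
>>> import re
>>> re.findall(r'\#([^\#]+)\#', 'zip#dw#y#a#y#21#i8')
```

Matches: at [3:7] match '#dw#', group 1 = 'dw'; at [8:11] match '#a#', group 1 = 'a'; at [12:16] match '#21#', group 1 = '21'.
One capturing group, so `findall` returns just the captured substring from each match — 3 in all.

['dw', 'a', '21']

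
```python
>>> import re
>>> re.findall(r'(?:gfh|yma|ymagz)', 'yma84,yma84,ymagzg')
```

['yma', 'yma', 'yma']

Alternation isn't longest-match — the leftmost alternative that fits at this position is chosen.
Since nothing is captured, `findall` lists the 3 matched substrings directly.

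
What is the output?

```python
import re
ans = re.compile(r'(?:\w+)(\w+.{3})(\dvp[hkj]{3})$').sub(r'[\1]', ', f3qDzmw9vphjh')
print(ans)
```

, [Dzmw]

This matches one or more of a word character (non-capturing group); then one or more of a word character, then exactly 3 of any character (captured); then a digit, then the literal 'vp', then exactly 3 of one of [hkj] (captured); then anchored at the end.
Matches: at [2:15] → 'f3qDzmw9vphjh'.
The replacement refers to a captured group, so each match is rewritten using its own captured text.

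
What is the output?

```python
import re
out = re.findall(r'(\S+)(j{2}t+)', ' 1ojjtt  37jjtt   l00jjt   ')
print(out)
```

Multiple groups make `findall` return tuples — one 2-tuple for each match.

[('1o', 'jjtt'), ('37', 'jjtt'), ('l00', 'jjt')]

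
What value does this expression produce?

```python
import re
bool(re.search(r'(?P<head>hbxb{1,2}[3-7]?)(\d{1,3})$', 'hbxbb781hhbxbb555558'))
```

Pattern: the literal 'hbx', then 1 to 2 of the literal 'b', then optionally a character in [3-7] (captured as 'head'); then 1 to 3 of a digit (captured); then anchored at the end.
`re.search` scans for the first position where the pattern succeeds.
Here no position works, so the call returns None, and `bool(None)` is False.

False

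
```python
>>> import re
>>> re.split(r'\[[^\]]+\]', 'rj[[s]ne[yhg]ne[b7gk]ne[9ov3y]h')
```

['rj', 'ne', 'ne', 'ne', 'h']

Matches to split on: at [2:6] → '[[s]'; at [8:13] → '[yhg]'; at [15:21] → '[b7gk]'; at [23:30] → '[9ov3y]'.
Splitting on the pattern gives 5 pieces.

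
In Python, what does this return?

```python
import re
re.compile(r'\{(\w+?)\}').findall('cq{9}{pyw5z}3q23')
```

['9', 'pyw5z']

Because there's exactly one group, `findall` drops the full match and keeps group 1 from each hit.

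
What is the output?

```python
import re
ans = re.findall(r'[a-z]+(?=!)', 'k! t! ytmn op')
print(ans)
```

['k', 't']

The positive lookaround only admits positions where the adjacent text matches; those characters stay outside the span.
Since nothing is captured, `findall` lists the 2 matched substrings directly.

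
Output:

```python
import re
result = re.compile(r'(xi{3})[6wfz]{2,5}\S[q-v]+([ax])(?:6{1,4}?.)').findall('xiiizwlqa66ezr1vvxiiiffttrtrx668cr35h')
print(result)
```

[('xiii', 'a'), ('xiii', 'x')]

Pattern: the literal 'x', then exactly 3 of a literal 'i' (captured); then 2 to 5 of one of [6wfz], then a non-whitespace character, then one or more of a character in [q-v]; then one of [ax] (captured); then 1 to 4 of the literal '6' (lazy), then any character (non-capturing group).
Matches: at [0:11] match 'xiiizwlqa66', groups = ('xiii', 'a'); at [17:31] match 'xiiiffttrtrx66', groups = ('xiii', 'x').
Multiple groups make `findall` return tuples — one 2-tuple for each match.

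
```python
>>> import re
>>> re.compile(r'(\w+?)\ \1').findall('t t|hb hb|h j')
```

['t', 'hb']

The backreference `\1` re-matches whatever the first group consumed, character for character.
Walking the string: at [0:3] match 't t', group 1 = 't'; at [4:9] match 'hb hb', group 1 = 'hb'.
One capturing group, so `findall` returns just the captured substring from each match — 2 in all.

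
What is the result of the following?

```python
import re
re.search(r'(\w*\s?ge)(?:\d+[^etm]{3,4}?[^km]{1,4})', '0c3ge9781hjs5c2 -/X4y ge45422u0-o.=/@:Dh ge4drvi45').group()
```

'0c3ge9781hjs5c2 '

This matches zero or more of a word character, then optionally whitespace, then the literal 'ge' (captured); then one or more of a digit, then 3 to 4 of any character except [etm] (lazy), then 1 to 4 of any character except [km] (non-capturing group).
A `+?`/`*?`/`{m,n}?` starts at its minimum and grows only as far as needed for what follows to match.
`re.search` scans for the first position where the pattern succeeds.
The match spans [0:16] → '0c3ge9781hjs5c2 '.
Captured: group 1 = '0c3ge'.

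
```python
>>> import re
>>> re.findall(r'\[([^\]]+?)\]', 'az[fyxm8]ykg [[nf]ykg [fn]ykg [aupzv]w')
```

['fyxm8', '[nf', 'fn', 'aupzv']

Matches: at [2:9] match '[fyxm8]', group 1 = 'fyxm8'; at [13:18] match '[[nf]', group 1 = '[nf'; at [22:26] match '[fn]', group 1 = 'fn'; at [30:37] match '[aupzv]', group 1 = 'aupzv'.
One capturing group, so `findall` returns just the captured substring from each match — 4 in all.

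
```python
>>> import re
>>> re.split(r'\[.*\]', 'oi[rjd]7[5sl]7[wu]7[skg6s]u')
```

Matches to split on: at [2:26] → '[rjd]7[5sl]7[wu]7[skg6s]'.
`split` removes every match and returns the 2 fragments in between.

['oi', 'u']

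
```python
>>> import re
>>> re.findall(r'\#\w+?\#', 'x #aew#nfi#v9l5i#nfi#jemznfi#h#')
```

['#aew#', '#v9l5i#', '#jemznfi#']

Walking the string: at [2:7] → '#aew#'; at [10:17] → '#v9l5i#'; at [20:29] → '#jemznfi#'.
No capturing groups, so `findall` returns the 3 full match strings.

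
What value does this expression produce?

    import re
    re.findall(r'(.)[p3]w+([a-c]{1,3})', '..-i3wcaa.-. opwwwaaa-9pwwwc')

[('i', 'caa'), ('o', 'aaa'), ('9', 'c')]

The pattern matches any character (captured); then one of [p3], then one or more of the literal 'w'; then 1 to 3 of a character in [a-c] (captured).
Multiple groups make `findall` return tuples — one 2-tuple for each match.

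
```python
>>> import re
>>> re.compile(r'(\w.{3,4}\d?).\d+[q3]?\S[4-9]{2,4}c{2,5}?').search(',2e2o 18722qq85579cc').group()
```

'8722qq85579cc'

The match spans [7:20] → '8722qq85579cc'.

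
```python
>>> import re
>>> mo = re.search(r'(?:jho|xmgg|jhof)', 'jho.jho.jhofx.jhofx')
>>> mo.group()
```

'jho'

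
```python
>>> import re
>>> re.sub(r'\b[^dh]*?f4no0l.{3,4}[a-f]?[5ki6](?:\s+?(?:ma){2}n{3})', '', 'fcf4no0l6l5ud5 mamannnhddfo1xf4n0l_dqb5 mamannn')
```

The pattern matches a word boundary (`\b`, zero-width); then zero or more of any character except [dh] (lazy); then the literal 'f4n', then the literal 'o0l'; then 3 to 4 of any character, then optionally a character in [a-f], then one of [5ki6]; then one or more of whitespace (lazy), then the literal 'ma' repeated 2 times, then exactly 3 of a literal 'n' (non-capturing group).
Matches: at [0:22] → 'fcf4no0l6l5ud5 mamannn'.
Every occurrence is swapped for ''.

'hddfo1xf4n0l_dqb5 mamannn'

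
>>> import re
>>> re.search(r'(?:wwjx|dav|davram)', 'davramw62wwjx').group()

'dav'

The regex engine tests alternatives in the order written; an earlier branch that matches wins even if a later one would match more.
The match spans [0:3] → 'dav'.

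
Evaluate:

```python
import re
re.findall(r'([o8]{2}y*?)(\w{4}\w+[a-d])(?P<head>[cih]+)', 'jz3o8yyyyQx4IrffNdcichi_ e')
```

[('o8', 'yyyyQx4IrffNdcic', 'hi')]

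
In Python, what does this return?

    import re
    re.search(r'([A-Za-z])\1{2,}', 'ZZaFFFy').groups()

('F',)

After group 1 captures some text, `\1` only succeeds where that same text appears again.
`re.search` tries every starting position until one works.
The match spans [3:6] → 'FFF'.
Captured: group 1 = 'F'.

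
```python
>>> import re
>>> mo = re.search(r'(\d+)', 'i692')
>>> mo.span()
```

(1, 4)

This matches one or more of a digit (captured).
The match spans [1:4] → '692'.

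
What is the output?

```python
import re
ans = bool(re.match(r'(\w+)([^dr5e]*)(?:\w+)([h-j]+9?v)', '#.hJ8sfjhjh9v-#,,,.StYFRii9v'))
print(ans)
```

Pattern: one or more of a word character (captured); then zero or more of any character except [dr5e] (captured); then one or more of a word character (non-capturing group); then one or more of a character in [h-j], then optionally the literal '9', then the literal 'v' (captured).
`match` is anchored at position 0; if the pattern doesn't fit there, it returns None.
Here position 0 doesn't satisfy it, so the call returns None, and `bool(None)` is False.

False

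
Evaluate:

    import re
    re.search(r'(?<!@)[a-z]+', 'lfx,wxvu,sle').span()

The negative lookaround is zero-width — it rules out positions where the adjacent text would match, without consuming anything.
The match spans [0:3] → 'lfx'.

(0, 3)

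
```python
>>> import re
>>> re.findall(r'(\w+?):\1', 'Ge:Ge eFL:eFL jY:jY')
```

['Ge', 'eFL', 'jY']

After group 1 captures some text, `\1` only succeeds where that same text appears again.
Because there's exactly one group, `findall` drops the full match and keeps group 1 from each hit.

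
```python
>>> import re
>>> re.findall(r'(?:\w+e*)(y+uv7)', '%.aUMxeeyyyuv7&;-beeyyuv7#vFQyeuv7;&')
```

['yuv7', 'yuv7']

This matches one or more of a word character, then zero or more of a literal 'e' (non-capturing group); then one or more of a literal 'y', then the literal 'uv7' (captured).
Scanning left to right: at [2:14] match 'aUMxeeyyyuv7', group 1 = 'yuv7'; at [17:25] match 'beeyyuv7', group 1 = 'yuv7'.
One capturing group, so `findall` returns just the captured substring from each match — 2 in all.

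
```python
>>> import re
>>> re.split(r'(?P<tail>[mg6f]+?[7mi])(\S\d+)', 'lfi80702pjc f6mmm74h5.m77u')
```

['l', 'fi', '80702', 'pjc ', 'f6mm', 'm74', 'h5.m77u']

This matches one or more of one of [mg6f] (lazy), then one of [7mi] (captured as 'tail'); then a non-whitespace character, then one or more of a digit (captured).
With the lazy modifier that quantifier settles for the fewest repetitions that let the rest of the pattern succeed (the atoms after it are unaffected and can still be greedy).
Matches to split on: at [1:8] → 'fi80702'; at [12:19] → 'f6mmm74'.
Because the pattern has a capturing group, `split` also inserts each captured text between the pieces.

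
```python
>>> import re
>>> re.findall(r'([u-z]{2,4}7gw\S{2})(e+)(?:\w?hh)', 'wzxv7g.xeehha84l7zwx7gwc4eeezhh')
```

[('zwx7gwc4', 'eee')]

This matches 2 to 4 of a character in [u-z], then the literal '7gw', then exactly 2 of a non-whitespace character (captured); then one or more of a literal 'e' (captured); then optionally a word character, then the literal 'hh' (non-capturing group).
Multiple groups make `findall` return tuples — one 2-tuple for the one match.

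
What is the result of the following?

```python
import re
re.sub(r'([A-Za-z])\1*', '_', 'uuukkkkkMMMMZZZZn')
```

'_____'

After group 1 captures some text, `\1` only succeeds where that same text appears again.
Matches: at [0:3] → 'uuu'; at [3:8] → 'kkkkk'; at [8:12] → 'MMMM'; at [12:16] → 'ZZZZ'; at [16:17] → 'n'.
`sub` substitutes '_' at each match site.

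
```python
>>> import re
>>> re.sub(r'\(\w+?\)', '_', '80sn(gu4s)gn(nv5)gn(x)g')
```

'80sn_gn_gn_g'

Matches: at [4:10] → '(gu4s)'; at [12:17] → '(nv5)'; at [19:22] → '(x)'.
`sub` substitutes '_' at each match site.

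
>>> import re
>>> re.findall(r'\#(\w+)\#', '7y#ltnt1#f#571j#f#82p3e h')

`findall` collects group 1 from each match (2 total).

['ltnt1', '571j']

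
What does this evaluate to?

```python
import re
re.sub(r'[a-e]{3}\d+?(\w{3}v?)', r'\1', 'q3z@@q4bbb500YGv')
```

Pattern: exactly 3 of a character in [a-e], then one or more of a digit (lazy); then exactly 3 of a word character, then optionally a literal 'v' (captured).
The `?` after the quantifier makes it lazy — it takes as little as possible before letting the rest of the pattern try.
Matches: at [7:14] → 'bbb500Y'.
`\1` in the replacement pulls in group 1's text for each match.

'q3z@@q400YGv'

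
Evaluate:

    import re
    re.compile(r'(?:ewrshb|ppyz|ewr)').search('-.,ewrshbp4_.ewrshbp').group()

The regex engine tests alternatives in the order written; an earlier branch that matches wins even if a later one would match more.
Unlike `match`, `search` isn't anchored — it looks for the pattern anywhere in the string.
The match spans [3:9] → 'ewrshb'.

'ewrshb'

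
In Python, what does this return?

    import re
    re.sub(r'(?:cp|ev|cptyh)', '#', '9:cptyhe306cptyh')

The regex engine tests alternatives in the order written; an earlier branch that matches wins even if a later one would match more.
Every occurrence is swapped for '#'.

'9:#tyhe306#tyh'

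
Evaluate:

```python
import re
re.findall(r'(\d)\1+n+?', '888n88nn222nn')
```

The backreference `\1` re-matches whatever the first group consumed, character for character.
Matches: at [0:4] match '888n', group 1 = '8'; at [4:7] match '88n', group 1 = '8'; at [8:12] match '222n', group 1 = '2'.
One capturing group, so `findall` returns just the captured substring from each match — 3 in all.

['8', '8', '2']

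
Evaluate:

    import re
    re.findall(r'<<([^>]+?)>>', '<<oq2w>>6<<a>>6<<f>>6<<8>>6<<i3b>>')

With a single group, `findall` returns only what that group captured — 5 items.

['oq2w', 'a', 'f', '8', 'i3b']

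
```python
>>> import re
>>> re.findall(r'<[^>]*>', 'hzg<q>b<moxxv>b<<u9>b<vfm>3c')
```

Walking the string: at [3:6] → '<q>'; at [7:14] → '<moxxv>'; at [15:20] → '<<u9>'; at [21:26] → '<vfm>'.
With no groups in the pattern, `findall` gives back each whole match — 4 here.

['<q>', '<moxxv>', '<<u9>', '<vfm>']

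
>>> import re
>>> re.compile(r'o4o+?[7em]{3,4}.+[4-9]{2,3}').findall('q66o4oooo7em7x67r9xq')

['o4oooo7em7x67']

The pattern matches the literal 'o4', then one or more of a literal 'o' (lazy); then 3 to 4 of one of [7em], then one or more of any character, then 2 to 3 of a character in [4-9].
Matches: at [3:16] → 'o4oooo7em7x67'.
Since nothing is captured, `findall` lists the 1 matched substring directly.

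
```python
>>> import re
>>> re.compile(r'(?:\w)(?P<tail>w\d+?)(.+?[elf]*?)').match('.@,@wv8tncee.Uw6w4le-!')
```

None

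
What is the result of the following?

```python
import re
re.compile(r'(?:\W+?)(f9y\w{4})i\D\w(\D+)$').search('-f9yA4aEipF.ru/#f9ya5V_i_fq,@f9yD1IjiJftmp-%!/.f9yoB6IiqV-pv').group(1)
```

The match spans [42:60] → '-%!/.f9yoB6IiqV-pv'.
Captured: group 1 = 'f9yoB6I', group 2 = '-pv'.

'f9yoB6I'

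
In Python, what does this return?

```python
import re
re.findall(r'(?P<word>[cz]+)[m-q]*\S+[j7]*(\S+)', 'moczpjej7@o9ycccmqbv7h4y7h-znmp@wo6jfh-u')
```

This matches one or more of one of [cz] (captured as 'word'); then zero or more of a character in [m-q], then one or more of a non-whitespace character; then zero or more of one of [j7]; then one or more of a non-whitespace character (captured).
Scanning left to right: at [2:40] match 'czpjej7@o9ycccmqbv7h4y7h-znmp@wo6jfh-u', groups = ('cz', 'u').
`findall` packs the 2 group values into a tuple for every match.

[('cz', 'u')]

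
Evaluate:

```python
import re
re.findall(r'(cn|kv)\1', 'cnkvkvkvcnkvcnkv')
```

['kv']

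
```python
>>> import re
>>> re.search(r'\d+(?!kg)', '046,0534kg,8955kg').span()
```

Because the assertion is negative and zero-width, positions next to the forbidden text are skipped.
`re.search` scans for the first position where the pattern succeeds.
The match spans [0:3] → '046'.

(0, 3)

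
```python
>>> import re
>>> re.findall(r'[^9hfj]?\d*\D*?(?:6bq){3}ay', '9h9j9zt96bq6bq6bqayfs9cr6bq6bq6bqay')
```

['t96bq6bq6bqay', 's9cr6bq6bq6bqay']

The pattern matches optionally any character except [9hfj], then zero or more of a digit; then zero or more of a non-digit (lazy), then the literal '6bq' repeated 3 times, then the literal 'ay'.
Scanning left to right: at [6:19] → 't96bq6bq6bqay'; at [20:35] → 's9cr6bq6bq6bqay'.
With no groups in the pattern, `findall` gives back each whole match — 2 here.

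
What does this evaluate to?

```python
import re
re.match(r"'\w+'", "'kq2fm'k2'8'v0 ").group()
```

"'kq2fm'"

With `match`, the pattern is implicitly anchored at the beginning.
The match spans [0:7] → "'kq2fm'".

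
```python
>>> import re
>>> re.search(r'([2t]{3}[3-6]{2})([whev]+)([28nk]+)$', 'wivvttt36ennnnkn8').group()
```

'ttt36ennnnkn8'

The pattern matches exactly 3 of one of [2t], then exactly 2 of a character in [3-6] (captured); then one or more of one of [whev] (captured); then one or more of one of [28nk] (captured); then anchored at the end.
`search` walks the string left to right and returns the first match it finds.
The match spans [4:17] → 'ttt36ennnnkn8'.
Captured: group 1 = 'ttt36', group 2 = 'e', group 3 = 'nnnnkn8'.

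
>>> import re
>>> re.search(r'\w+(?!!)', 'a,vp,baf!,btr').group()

Because the assertion is negative and zero-width, positions next to the forbidden text are skipped.
The match spans [0:1] → 'a'.

'a'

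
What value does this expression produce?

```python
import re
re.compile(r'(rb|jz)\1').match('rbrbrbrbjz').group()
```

After group 1 captures some text, `\1` only succeeds where that same text appears again.
`re.match` only tries the pattern at the start of the string.
The match spans [0:4] → 'rbrb'.
Captured: group 1 = 'rb'.

'rbrb'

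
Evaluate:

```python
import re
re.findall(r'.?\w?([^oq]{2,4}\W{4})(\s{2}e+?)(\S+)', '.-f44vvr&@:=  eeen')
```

[('4vvr&@:=', '  e', 'een')]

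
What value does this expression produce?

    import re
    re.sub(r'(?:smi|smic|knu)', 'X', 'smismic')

'XXc'

Branches in `(...|...)` are attempted left-to-right; the first branch that allows the whole pattern to succeed is taken.
Each match is replaced by 'X'.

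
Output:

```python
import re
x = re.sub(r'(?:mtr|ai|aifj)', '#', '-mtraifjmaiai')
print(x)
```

-##fjm##

`|` is ordered: at each position the engine commits to the first alternative that works.
Each match is replaced by '#'.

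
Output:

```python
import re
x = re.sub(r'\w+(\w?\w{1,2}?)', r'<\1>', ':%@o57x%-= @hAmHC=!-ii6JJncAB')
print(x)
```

:%@<x>%-= @<C>=!-<B>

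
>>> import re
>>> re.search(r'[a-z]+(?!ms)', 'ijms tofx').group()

'ijms'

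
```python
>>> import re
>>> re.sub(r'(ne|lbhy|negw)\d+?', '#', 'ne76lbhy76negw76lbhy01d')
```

'#6#6#6#1d'

Each match is replaced by '#'.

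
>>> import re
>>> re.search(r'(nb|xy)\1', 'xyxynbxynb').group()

`\1` is not a pattern — it's the concrete string captured by group 1, re-applied verbatim.
The match spans [0:4] → 'xyxy'.

'xyxy'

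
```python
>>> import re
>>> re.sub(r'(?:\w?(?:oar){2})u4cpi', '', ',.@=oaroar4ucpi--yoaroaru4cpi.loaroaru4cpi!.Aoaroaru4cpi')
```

Pattern: optionally a word character, then the literal 'oar' repeated 2 times (non-capturing group); then the literal 'u4c', then the literal 'pi'.
Every occurrence is swapped for ''.

',.@=oaroar4ucpi--.!.'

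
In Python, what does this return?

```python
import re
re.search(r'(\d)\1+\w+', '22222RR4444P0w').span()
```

(0, 14)

`\1` is not a pattern — it's the concrete string captured by group 1, re-applied verbatim.
`search` walks the string left to right and returns the first match it finds.
The match spans [0:14] → '22222RR4444P0w'.
Captured: group 1 = '2'.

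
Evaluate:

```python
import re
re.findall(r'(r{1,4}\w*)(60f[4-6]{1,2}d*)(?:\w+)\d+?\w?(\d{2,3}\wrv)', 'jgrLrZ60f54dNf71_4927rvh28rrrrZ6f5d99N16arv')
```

[('rLrZ', '60f54d', '16arv')]

The pattern matches 1 to 4 of the literal 'r', then zero or more of a word character (captured); then the literal '60f', then 1 to 2 of a character in [4-6], then zero or more of a literal 'd' (captured); then one or more of a word character (non-capturing group); then one or more of a digit (lazy), then optionally a word character; then 2 to 3 of a digit, then a word character, then the literal 'rv' (captured).
Scanning left to right: at [2:43] match 'rLrZ60f54dNf71_4927rvh28rrrrZ6f5d99N16arv', groups = ('rLrZ', '60f54d', '16arv').
3 groups means the one result is a tuple of 3 captured strings — 1 here.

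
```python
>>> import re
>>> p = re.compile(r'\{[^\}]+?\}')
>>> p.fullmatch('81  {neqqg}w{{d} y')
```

None

`re.fullmatch` is like wrapping the pattern in `^…$` (in single-line mode).
Here the string isn't matched end-to-end, so the call returns None.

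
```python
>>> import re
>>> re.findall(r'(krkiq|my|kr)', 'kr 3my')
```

Scanning left to right: at [0:2] match 'kr', group 1 = 'kr'; at [4:6] match 'my', group 1 = 'my'.
`findall` collects group 1 from each match (2 total).

['kr', 'my']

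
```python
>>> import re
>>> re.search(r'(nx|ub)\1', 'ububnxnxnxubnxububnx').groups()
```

('ub',)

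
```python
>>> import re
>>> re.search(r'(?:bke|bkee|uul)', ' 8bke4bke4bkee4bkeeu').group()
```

`re.search` tries every starting position until one works.
The match spans [2:5] → 'bke'.

'bke'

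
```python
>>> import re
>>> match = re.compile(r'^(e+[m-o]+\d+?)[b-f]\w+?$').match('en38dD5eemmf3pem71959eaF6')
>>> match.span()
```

(0, 25)

Pattern: anchored at the start of the string; then one or more of a literal 'e', then one or more of a character in [m-o], then one or more of a digit (lazy) (captured); then a character in [b-f], then one or more of a word character (lazy); then anchored at the end.
With `match`, the pattern is implicitly anchored at the beginning.
The match spans [0:25] → 'en38dD5eemmf3pem71959eaF6'.
Captured: group 1 = 'en38'.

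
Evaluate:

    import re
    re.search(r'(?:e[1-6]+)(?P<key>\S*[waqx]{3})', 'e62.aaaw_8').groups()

This matches a literal 'e', then one or more of a character in [1-6] (non-capturing group); then zero or more of a non-whitespace character, then exactly 3 of one of [waqx] (captured as 'key').
`search` walks the string left to right and returns the first match it finds.
The match spans [0:8] → 'e62.aaaw'.
Captured: group 1 = '.aaaw'.

('.aaaw',)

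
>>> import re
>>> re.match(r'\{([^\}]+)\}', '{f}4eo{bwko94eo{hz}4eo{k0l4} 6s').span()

(0, 3)

`match` is anchored at position 0; if the pattern doesn't fit there, it returns None.
The match spans [0:3] → '{f}'.
Captured: group 1 = 'f'.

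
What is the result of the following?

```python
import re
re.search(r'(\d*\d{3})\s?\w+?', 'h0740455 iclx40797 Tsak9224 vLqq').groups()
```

('0740455',)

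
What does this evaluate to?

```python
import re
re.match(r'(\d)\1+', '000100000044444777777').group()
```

'000'

The backreference `\1` re-matches whatever the first group consumed, character for character.
With `match`, the pattern is implicitly anchored at the beginning.
The match spans [0:3] → '000'.
Captured: group 1 = '0'.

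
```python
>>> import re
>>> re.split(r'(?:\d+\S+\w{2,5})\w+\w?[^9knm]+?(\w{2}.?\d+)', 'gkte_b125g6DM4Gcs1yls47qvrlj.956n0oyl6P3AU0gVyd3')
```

This matches one or more of a digit, then one or more of a non-whitespace character, then 2 to 5 of a word character (non-capturing group); then one or more of a word character, then optionally a word character, then one or more of any character except [9knm] (lazy); then exactly 2 of a word character, then optionally any character, then one or more of a digit (captured).
Matches to split on: at [6:48] → '125g6DM4Gcs1yls47qvrlj.956n0oyl6P3AU0gVyd3'.
`re.split` interleaves the captured-group text with the surrounding fragments.

['gkte_b', 'yd3', '']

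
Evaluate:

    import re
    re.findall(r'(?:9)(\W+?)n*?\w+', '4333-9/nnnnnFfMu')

Pattern: a literal '9' (non-capturing group); then one or more of a non-word character (lazy) (captured); then zero or more of the literal 'n' (lazy), then one or more of a word character.
Matches: at [5:16] match '9/nnnnnFfMu', group 1 = '/'.
Because there's exactly one group, `findall` drops the full match and keeps group 1 from the one hit.

['/']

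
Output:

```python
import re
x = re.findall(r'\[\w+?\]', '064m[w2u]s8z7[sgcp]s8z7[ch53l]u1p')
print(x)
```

Scanning left to right: at [4:9] → '[w2u]'; at [13:19] → '[sgcp]'; at [23:30] → '[ch53l]'.
Since nothing is captured, `findall` lists the 3 matched substrings directly.

['[w2u]', '[sgcp]', '[ch53l]']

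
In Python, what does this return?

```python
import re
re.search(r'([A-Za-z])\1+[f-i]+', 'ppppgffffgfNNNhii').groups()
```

The match spans [0:11] → 'ppppgffffgf'.
Captured: group 1 = 'p'.

('p',)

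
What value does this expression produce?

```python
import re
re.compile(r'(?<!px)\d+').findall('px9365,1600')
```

The negative lookaround is zero-width — it rules out positions where the adjacent text would match, without consuming anything.
Matches: at [3:6] → '365'; at [7:11] → '1600'.
With no groups in the pattern, `findall` gives back each whole match — 2 here.

['365', '1600']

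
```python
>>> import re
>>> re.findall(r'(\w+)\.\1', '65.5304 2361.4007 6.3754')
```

`\1` has to match the exact text group 1 already captured.
Scanning left to right: at [1:4] match '5.5', group 1 = '5'.
`findall` collects group 1 from the one match (1 total).

['5']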